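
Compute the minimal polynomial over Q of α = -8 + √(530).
m_α(x) = x^2 + 16x - 466

From α + 8 = √(530), squaring gives (α + 8)^2 = 530, i.e. α^2 + 16α + 64 = 530, so α^2 + 16α - 466 = 0. The discriminant of x^2 + 16x - 466 is (16)^2 - 4·(-466) = 256 + 1864 = 2120, and 4·(530) is not a perfect square in Q since 530 is squarefree and ≠ 1. Hence x^2 + 16x - 466 is irreducible over Q and is the minimal polynomial of α.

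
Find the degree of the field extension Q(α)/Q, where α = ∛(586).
[Q(α):Q] = 3

The minimal polynomial of α is x^3 - 586, irreducible over Q since 586 is not a perfect cube (so x^3 - 586 has no rational root). Hence [Q(α):Q] = deg(m_α) = 3.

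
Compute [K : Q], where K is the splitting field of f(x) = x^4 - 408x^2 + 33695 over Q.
[K : Q] = 4

Solving the quadratic in x^2: x^2 = (408 ± √(408^2 - 4·33695))/2 = (408 ± √31684)/2 = (408 ± 178)/2, giving x^2 = 293 or x^2 = 115. So f(x) = (x^2 - 293)(x^2 - 115) and the roots of f are ±√293, ±√115. Hence the splitting field is K = Q(√293, √115). Since 293 and 115 are distinct squarefree integers > 1, their product 33695 is not a perfect square, so √115 ∉ Q(√293). By the tower law [K:Q] = [Q(√293,√115):Q(√293)] · [Q(√293):Q] = 2 · 2 = 4.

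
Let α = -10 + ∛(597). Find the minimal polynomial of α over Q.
m_α(x) = x^3 + 30x^2 + 300x + 403

Set β = α + 10 = ∛(597), so β^3 = 597. Then (α + 10)^3 - 597 = 0, i.e. α is a root of g(x) = (x + 10)^3 - 597 = x^3 + 30x^2 + 300x + 403. Since g(x) = h(x + 10) where h(x) = x^3 - 597, and h is irreducible over Q (because 597 is not a perfect cube, so h has no rational root, and a monic cubic with no rational root is irreducible), g is also irreducible (irreducibility is preserved under the substitution x → x + 10). Hence m_α(x) = x^3 + 30x^2 + 300x + 403.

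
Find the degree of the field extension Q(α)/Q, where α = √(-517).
[Q(α):Q] = 2

[Q(α):Q] equals the degree of the minimal polynomial of α. Here α^2 = -517 and x^2 + 517 is irreducible (d = -517 is squarefree, ≠ 1, hence not a square), so deg(m_α) = 2. Thus [Q(α):Q] = 2.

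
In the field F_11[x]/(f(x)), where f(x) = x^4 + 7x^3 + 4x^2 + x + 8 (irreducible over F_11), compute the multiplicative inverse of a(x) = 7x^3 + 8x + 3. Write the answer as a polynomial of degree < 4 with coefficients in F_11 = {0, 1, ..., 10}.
a(x)^(-1) ≡ 10x^3 + 9x^2 + 10x + 5 (mod f(x))

Since f is irreducible over F_11, F_11[x]/(f) is a field and a(x) ≠ 0 has an inverse. Apply the extended Euclidean algorithm to f(x) and a(x) in F_11[x]: f(x) = (8x + 1)·a(x) + (6x^2 + 2x + 5);  a(x) = (3x + 10)·(6x^2 + 2x + 5) + (6x + 8);  (6x^2 + 2x + 5) = (x + 10)·(6x + 8) + (2). The last nonzero remainder is the constant 2 = gcd(f, a) in F_11. Back-substituting through the division chain expresses 2 = s(x)·a(x) + t(x)·f(x) with s(x) ≡ 9x^3 + 7x^2 + 9x + 10 (mod f), so (9x^3 + 7x^2 + 9x + 10)·a(x) ≡ 2 (mod f). Multiplying by 2^(-1) ≡ 6 in F_11 gives a(x)^(-1) ≡ 6·(9x^3 + 7x^2 + 9x + 10) ≡ 10x^3 + 9x^2 + 10x + 5 (mod f). Check: (7x^3 + 8x + 3)·(10x^3 + 9x^2 + 10x + 5) = 4x^6 + 8x^5 + 7x^4 + 5x^3 + 8x^2 + 4x + 4 ≡ 1 (mod x^4 + 7x^3 + 4x^2 + x + 8).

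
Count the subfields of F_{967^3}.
F_{967^3} has 2 subfields

The subfields of F_{p^n} are exactly the fields F_{p^d} for d | n (each is the fixed field of the unique index-d subgroup of Gal(F_{p^n}/F_p) ≅ Z/nZ). The divisors of n = 3 are {1, 3}, giving 2 subfields: F_{967^1}, F_{967^3}.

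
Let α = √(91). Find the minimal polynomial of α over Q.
m_α(x) = x^2 - 91

α satisfies α^2 - 91 = 0, so x^2 - 91 annihilates α. Since d = 91 is squarefree and ≠ 1, it is not a perfect square in Q, so x^2 - 91 has no rational root and is therefore irreducible over Q (a degree-2 polynomial over a field is irreducible iff it has no root). Hence m_α(x) = x^2 - 91.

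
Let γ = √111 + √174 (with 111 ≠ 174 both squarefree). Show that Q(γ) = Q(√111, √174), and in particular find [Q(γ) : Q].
[Q(γ) : Q] = 4 (equivalently, Q(γ) = Q(√111, √174))

Obviously Q(γ) ⊆ Q(√111, √174), and [Q(√111, √174):Q] = 4 (since 111, 174 are distinct squarefree integers > 1 with 19314 not a perfect square). To show equality we compute the minimal polynomial of γ. From γ = √111 + √174: γ^2 = 111 + 2√(19314) + 174 = 285 + 2√(19314), so γ^2 - 285 = 2√(19314); squaring, (γ^2 - 285)^2 = 4·19314, i.e. γ^4 - 570γ^2 + 81225 - 77256 = 0, i.e. γ^4 - 570γ^2 + 3969 = 0. So γ is a root of x^4 - 570x^2 + 3969. This polynomial is irreducible over Q: it has no rational root (each ±√111 ± √174 is irrational), and any factorization into two quadratics over Q would force √(19314) ∈ Q (pairing opposite roots) or √111, √174 ∈ Q (other pairings), all impossible. Hence [Q(γ):Q] = 4 = [Q(√111, √174):Q], so Q(γ) = Q(√111, √174).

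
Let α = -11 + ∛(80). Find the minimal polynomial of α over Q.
m_α(x) = x^3 + 33x^2 + 363x + 1251

Set β = α + 11 = ∛(80), so β^3 = 80. Then (α + 11)^3 - 80 = 0, i.e. α is a root of g(x) = (x + 11)^3 - 80 = x^3 + 33x^2 + 363x + 1251. Since g(x) = h(x + 11) where h(x) = x^3 - 80, and h is irreducible over Q (because 80 is not a perfect cube, so h has no rational root, and a monic cubic with no rational root is irreducible), g is also irreducible (irreducibility is preserved under the substitution x → x + 11). Hence m_α(x) = x^3 + 33x^2 + 363x + 1251.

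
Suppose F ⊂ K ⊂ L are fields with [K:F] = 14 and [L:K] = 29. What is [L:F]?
[L:F] = 406

The tower law says that for any tower of field extensions F ⊂ K ⊂ L with finite degrees, [L:F] = [L:K] · [K:F]. Here this gives [L:F] = 29 · 14 = 406.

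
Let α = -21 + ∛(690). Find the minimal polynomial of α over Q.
m_α(x) = x^3 + 63x^2 + 1323x + 8571

Set β = α + 21 = ∛(690), so β^3 = 690. Then (α + 21)^3 - 690 = 0, i.e. α is a root of g(x) = (x + 21)^3 - 690 = x^3 + 63x^2 + 1323x + 8571. Since g(x) = h(x + 21) where h(x) = x^3 - 690, and h is irreducible over Q (because 690 is not a perfect cube, so h has no rational root, and a monic cubic with no rational root is irreducible), g is also irreducible (irreducibility is preserved under the substitution x → x + 21). Hence m_α(x) = x^3 + 63x^2 + 1323x + 8571.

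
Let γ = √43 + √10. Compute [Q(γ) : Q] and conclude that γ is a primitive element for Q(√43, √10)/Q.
[Q(γ) : Q] = 4 (equivalently, Q(γ) = Q(√43, √10))

Obviously Q(γ) ⊆ Q(√43, √10), and [Q(√43, √10):Q] = 4 (since 43, 10 are distinct squarefree integers > 1 with 430 not a perfect square). To show equality we compute the minimal polynomial of γ. From γ = √43 + √10: γ^2 = 43 + 2√(430) + 10 = 53 + 2√(430), so γ^2 - 53 = 2√(430); squaring, (γ^2 - 53)^2 = 4·430, i.e. γ^4 - 106γ^2 + 2809 - 1720 = 0, i.e. γ^4 - 106γ^2 + 1089 = 0. So γ is a root of x^4 - 106x^2 + 1089. This polynomial is irreducible over Q: it has no rational root (each ±√43 ± √10 is irrational), and any factorization into two quadratics over Q would force √(430) ∈ Q (pairing opposite roots) or √43, √10 ∈ Q (other pairings), all impossible. Hence [Q(γ):Q] = 4 = [Q(√43, √10):Q], so Q(γ) = Q(√43, √10).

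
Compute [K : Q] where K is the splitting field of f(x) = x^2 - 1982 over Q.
[K : Q] = 2

f(x) = x^2 - 1982 factors as (x - √1982)(x + √1982). The splitting field is K = Q(√1982). Since 1982 is squarefree and > 1, it is not a perfect square, so x^2 - 1982 is irreducible over Q and [Q(√1982) : Q] = 2. Hence [K : Q] = 2.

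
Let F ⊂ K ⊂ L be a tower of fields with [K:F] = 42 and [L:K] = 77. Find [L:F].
[L:F] = 3234

The tower law says that for any tower of field extensions F ⊂ K ⊂ L with finite degrees, [L:F] = [L:K] · [K:F]. Here this gives [L:F] = 77 · 42 = 3234.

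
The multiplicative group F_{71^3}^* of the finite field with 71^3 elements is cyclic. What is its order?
|F_{71^3}^*| = 357910

F_{71^3} has 71^3 = 357911 elements; its multiplicative group consists of all nonzero elements, so |F_{71^3}^*| = 357911 - 1 = 357910. (It is cyclic since any finite subgroup of the multiplicative group of a field is cyclic.)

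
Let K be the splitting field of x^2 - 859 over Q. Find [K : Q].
[K : Q] = 2

f(x) = x^2 - 859 factors as (x - √859)(x + √859). The splitting field is K = Q(√859). Since 859 is squarefree and > 1, it is not a perfect square, so x^2 - 859 is irreducible over Q and [Q(√859) : Q] = 2. Hence [K : Q] = 2.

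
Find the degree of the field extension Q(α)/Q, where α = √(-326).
[Q(α):Q] = 2

[Q(α):Q] equals the degree of the minimal polynomial of α. Here α^2 = -326 and x^2 + 326 is irreducible (d = -326 is squarefree, ≠ 1, hence not a square), so deg(m_α) = 2. Thus [Q(α):Q] = 2.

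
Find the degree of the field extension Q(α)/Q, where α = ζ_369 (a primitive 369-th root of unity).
[Q(α):Q] = 240

The minimal polynomial of ζ_369 over Q is the 369-th cyclotomic polynomial Φ_369(x), which is irreducible over Q and has degree φ(369) = 240. Hence [Q(α):Q] = φ(369) = 240.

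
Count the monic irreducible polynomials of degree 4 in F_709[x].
There are 63171921270 monic irreducible polynomials of degree 4 over F_709

Each element of F_{709^4} that lies in no proper subfield is a root of exactly one monic irreducible of degree 4 over F_709, and each such polynomial has 4 distinct roots in F_{709^4}. By Möbius inversion the count is N_709(4) = (1/4) Σ_{d|4} μ(4/d) · 709^d = (1/4)(μ(4)·709^1 + μ(2)·709^2 + μ(1)·709^4) = 252687685080/4 = 63171921270.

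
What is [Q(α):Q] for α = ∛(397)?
[Q(α):Q] = 3

The minimal polynomial of α is x^3 - 397, irreducible over Q since 397 is not a perfect cube (so x^3 - 397 has no rational root). Hence [Q(α):Q] = deg(m_α) = 3.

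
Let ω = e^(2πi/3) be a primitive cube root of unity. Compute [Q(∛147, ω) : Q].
[Q(∛147, ω) : Q] = 6

[Q(∛147):Q] = 3 (min poly x^3 - 147, irreducible since 147 is not a perfect cube). [Q(ω):Q] = 2 (min poly x^2 + x + 1). Since Q(∛147) ⊂ R and ω ∉ R, we have ω ∉ Q(∛147), so x^2 + x + 1 remains irreducible over Q(∛147) and [Q(∛147, ω) : Q(∛147)] = 2. By the tower law, [Q(∛147, ω) : Q] = 3 · 2 = 6. (In fact Q(∛147, ω) is the splitting field of x^3 - 147 over Q.)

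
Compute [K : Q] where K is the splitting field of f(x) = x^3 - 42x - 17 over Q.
[K : Q] = 6

By the rational root test, any rational root of the monic integer polynomial f(x) = x^3 - 42x - 17 must be an integer dividing the constant term -17, i.e. one of ±{1, 17}. Evaluating: f(1) = -58, f(-1) = 24, f(17) = 4182, f(-17) = -4216; none is 0, so f has no rational root and is therefore irreducible over Q (a cubic with no linear factor over a field is irreducible). For an irreducible cubic, the Galois group is A_3 or S_3 according as the discriminant disc(f) = -4a^3 - 27b^2 = -4·(-42)^3 - 27·(-17)^2 = 288549 is or is not a square in Q. Here disc(f) = 288549 is not a perfect square in Q, so the Galois group of f over Q is not contained in A_3 and must be all of S_3. The splitting field has degree |S_3| = 6 over Q, so [K : Q] = 6.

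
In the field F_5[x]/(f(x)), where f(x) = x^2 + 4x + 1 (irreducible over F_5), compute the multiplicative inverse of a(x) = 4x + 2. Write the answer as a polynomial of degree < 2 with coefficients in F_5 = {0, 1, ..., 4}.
a(x)^(-1) ≡ 2x + 2 (mod f(x))

Since f is irreducible over F_5, F_5[x]/(f) is a field and a(x) ≠ 0 has an inverse. Apply the extended Euclidean algorithm to f(x) and a(x) in F_5[x]: f(x) = (4x + 4)·a(x) + (3). The last nonzero remainder is the constant 3 = gcd(f, a) in F_5. Back-substituting through the division chain expresses 3 = s(x)·a(x) + t(x)·f(x) with s(x) ≡ x + 1 (mod f), so (x + 1)·a(x) ≡ 3 (mod f). Multiplying by 3^(-1) ≡ 2 in F_5 gives a(x)^(-1) ≡ 2·(x + 1) ≡ 2x + 2 (mod f). Check: (4x + 2)·(2x + 2) = 3x^2 + 2x + 4 ≡ 1 (mod x^2 + 4x + 1).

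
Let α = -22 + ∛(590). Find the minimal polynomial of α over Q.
m_α(x) = x^3 + 66x^2 + 1452x + 10058

Set β = α + 22 = ∛(590), so β^3 = 590. Then (α + 22)^3 - 590 = 0, i.e. α is a root of g(x) = (x + 22)^3 - 590 = x^3 + 66x^2 + 1452x + 10058. Since g(x) = h(x + 22) where h(x) = x^3 - 590, and h is irreducible over Q (because 590 is not a perfect cube, so h has no rational root, and a monic cubic with no rational root is irreducible), g is also irreducible (irreducibility is preserved under the substitution x → x + 22). Hence m_α(x) = x^3 + 66x^2 + 1452x + 10058.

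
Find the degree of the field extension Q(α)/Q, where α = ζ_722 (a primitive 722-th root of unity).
[Q(α):Q] = 342

The minimal polynomial of ζ_722 over Q is the 722-th cyclotomic polynomial Φ_722(x), which is irreducible over Q and has degree φ(722) = 342. Hence [Q(α):Q] = φ(722) = 342.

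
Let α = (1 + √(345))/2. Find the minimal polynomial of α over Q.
m_α(x) = x^2 - x - 86

From 2α - 1 = √(345), squaring gives (2α - 1)^2 = 345, i.e. 4α^2 - 4α + 1 = 345, so α^2 - α + (1 - 345)/4 = 0. Since 345 ≡ 1 (mod 4), (1 - 345)/4 = -86 ∈ Z. The polynomial x^2 - x - 86 has discriminant 1 - 4·(-86) = 345, which is not a perfect square in Q (d = 345 is squarefree and ≠ 1), so x^2 - x - 86 is irreducible over Q. It is the minimal polynomial of α.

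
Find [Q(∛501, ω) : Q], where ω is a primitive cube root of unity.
[Q(∛501, ω) : Q] = 6

[Q(∛501):Q] = 3 (min poly x^3 - 501, irreducible since 501 is not a perfect cube). [Q(ω):Q] = 2 (min poly x^2 + x + 1). Since Q(∛501) ⊂ R and ω ∉ R, we have ω ∉ Q(∛501), so x^2 + x + 1 remains irreducible over Q(∛501) and [Q(∛501, ω) : Q(∛501)] = 2. By the tower law, [Q(∛501, ω) : Q] = 3 · 2 = 6. (In fact Q(∛501, ω) is the splitting field of x^3 - 501 over Q.)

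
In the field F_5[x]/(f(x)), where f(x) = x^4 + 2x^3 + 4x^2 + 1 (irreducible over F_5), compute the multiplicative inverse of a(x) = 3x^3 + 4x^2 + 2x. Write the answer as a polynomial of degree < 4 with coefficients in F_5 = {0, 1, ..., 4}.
a(x)^(-1) ≡ 4x^3 + 3x^2 + 3x + 3 (mod f(x))

Since f is irreducible over F_5, F_5[x]/(f) is a field and a(x) ≠ 0 has an inverse. Apply the extended Euclidean algorithm to f(x) and a(x) in F_5[x]: f(x) = (2x + 3)·a(x) + (3x^2 + 4x + 1);  a(x) = (x)·(3x^2 + 4x + 1) + (x);  (3x^2 + 4x + 1) = (3x + 4)·(x) + (1). The last nonzero remainder is the constant 1 = gcd(f, a) in F_5. Back-substituting through the division chain expresses 1 = s(x)·a(x) + t(x)·f(x) with s(x) ≡ 4x^3 + 3x^2 + 3x + 3 (mod f), so a(x)^(-1) ≡ s(x) = 4x^3 + 3x^2 + 3x + 3 (mod f). Check: (3x^3 + 4x^2 + 2x)·(4x^3 + 3x^2 + 3x + 3) = 2x^6 + 4x^4 + 2x^3 + 3x^2 + x ≡ 1 (mod x^4 + 2x^3 + 4x^2 + 1).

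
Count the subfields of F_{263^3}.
F_{263^3} has 2 subfields

The subfields of F_{p^n} are exactly the fields F_{p^d} for d | n (each is the fixed field of the unique index-d subgroup of Gal(F_{p^n}/F_p) ≅ Z/nZ). The divisors of n = 3 are {1, 3}, giving 2 subfields: F_{263^1}, F_{263^3}.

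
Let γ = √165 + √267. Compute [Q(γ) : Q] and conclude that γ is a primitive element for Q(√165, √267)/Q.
[Q(γ) : Q] = 4 (equivalently, Q(γ) = Q(√165, √267))

Obviously Q(γ) ⊆ Q(√165, √267), and [Q(√165, √267):Q] = 4 (since 165, 267 are distinct squarefree integers > 1 with 44055 not a perfect square). To show equality we compute the minimal polynomial of γ. From γ = √165 + √267: γ^2 = 165 + 2√(44055) + 267 = 432 + 2√(44055), so γ^2 - 432 = 2√(44055); squaring, (γ^2 - 432)^2 = 4·44055, i.e. γ^4 - 864γ^2 + 186624 - 176220 = 0, i.e. γ^4 - 864γ^2 + 10404 = 0. So γ is a root of x^4 - 864x^2 + 10404. This polynomial is irreducible over Q: it has no rational root (each ±√165 ± √267 is irrational), and any factorization into two quadratics over Q would force √(44055) ∈ Q (pairing opposite roots) or √165, √267 ∈ Q (other pairings), all impossible. Hence [Q(γ):Q] = 4 = [Q(√165, √267):Q], so Q(γ) = Q(√165, √267).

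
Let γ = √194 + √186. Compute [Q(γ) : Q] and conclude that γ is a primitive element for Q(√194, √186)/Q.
[Q(γ) : Q] = 4 (equivalently, Q(γ) = Q(√194, √186))

Obviously Q(γ) ⊆ Q(√194, √186), and [Q(√194, √186):Q] = 4 (since 194, 186 are distinct squarefree integers > 1 with 36084 not a perfect square). To show equality we compute the minimal polynomial of γ. From γ = √194 + √186: γ^2 = 194 + 2√(36084) + 186 = 380 + 2√(36084), so γ^2 - 380 = 2√(36084); squaring, (γ^2 - 380)^2 = 4·36084, i.e. γ^4 - 760γ^2 + 144400 - 144336 = 0, i.e. γ^4 - 760γ^2 + 64 = 0. So γ is a root of x^4 - 760x^2 + 64. This polynomial is irreducible over Q: it has no rational root (each ±√194 ± √186 is irrational), and any factorization into two quadratics over Q would force √(36084) ∈ Q (pairing opposite roots) or √194, √186 ∈ Q (other pairings), all impossible. Hence [Q(γ):Q] = 4 = [Q(√194, √186):Q], so Q(γ) = Q(√194, √186).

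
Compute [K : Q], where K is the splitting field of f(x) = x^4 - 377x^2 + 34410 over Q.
[K : Q] = 4

Solving the quadratic in x^2: x^2 = (377 ± √(377^2 - 4·34410))/2 = (377 ± √4489)/2 = (377 ± 67)/2, giving x^2 = 155 or x^2 = 222. So f(x) = (x^2 - 155)(x^2 - 222) and the roots of f are ±√155, ±√222. Hence the splitting field is K = Q(√155, √222). Since 155 and 222 are distinct squarefree integers > 1, their product 34410 is not a perfect square, so √222 ∉ Q(√155). By the tower law [K:Q] = [Q(√155,√222):Q(√155)] · [Q(√155):Q] = 2 · 2 = 4.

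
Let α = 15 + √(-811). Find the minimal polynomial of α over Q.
m_α(x) = x^2 - 30x + 1036

From α - 15 = √(-811), squaring gives (α - 15)^2 = -811, i.e. α^2 - 30α + 225 = -811, so α^2 - 30α + 1036 = 0. The discriminant of x^2 - 30x + 1036 is (-30)^2 - 4·(1036) = 900 - 4144 = -3244, and 4·(-811) is not a perfect square in Q since -811 is squarefree and ≠ 1. Hence x^2 - 30x + 1036 is irreducible over Q and is the minimal polynomial of α.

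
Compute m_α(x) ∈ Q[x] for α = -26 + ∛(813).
m_α(x) = x^3 + 78x^2 + 2028x + 16763

Set β = α + 26 = ∛(813), so β^3 = 813. Then (α + 26)^3 - 813 = 0, i.e. α is a root of g(x) = (x + 26)^3 - 813 = x^3 + 78x^2 + 2028x + 16763. Since g(x) = h(x + 26) where h(x) = x^3 - 813, and h is irreducible over Q (because 813 is not a perfect cube, so h has no rational root, and a monic cubic with no rational root is irreducible), g is also irreducible (irreducibility is preserved under the substitution x → x + 26). Hence m_α(x) = x^3 + 78x^2 + 2028x + 16763.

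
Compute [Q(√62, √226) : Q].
[Q(√62, √226) : Q] = 4

[Q(√62):Q] = 2 (min poly x^2 - 62, irreducible since 62 is squarefree > 1). For the top step, suppose √226 ∈ Q(√62), say √226 = c + d√62 with c, d ∈ Q. Squaring: 226 = c^2 + 62d^2 + 2cd√62. Since √62 ∉ Q this forces 2cd = 0. If d = 0 then √226 = c ∈ Q, contradicting 226 squarefree > 1. If c = 0 then 226 = 62d^2, so 62·226 = (62d)^2 is a perfect square in Q — but 62·226 = 14012 is not a perfect square (since 62 and 226 are distinct squarefree integers). Contradiction. Hence √226 ∉ Q(√62), so x^2 - 226 stays irreducible over Q(√62) and [Q(√62, √226) : Q(√62)] = 2. By the tower law, [Q(√62, √226) : Q] = 2 · 2 = 4.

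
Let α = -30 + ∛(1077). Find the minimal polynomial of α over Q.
m_α(x) = x^3 + 90x^2 + 2700x + 25923

Set β = α + 30 = ∛(1077), so β^3 = 1077. Then (α + 30)^3 - 1077 = 0, i.e. α is a root of g(x) = (x + 30)^3 - 1077 = x^3 + 90x^2 + 2700x + 25923. Since g(x) = h(x + 30) where h(x) = x^3 - 1077, and h is irreducible over Q (because 1077 is not a perfect cube, so h has no rational root, and a monic cubic with no rational root is irreducible), g is also irreducible (irreducibility is preserved under the substitution x → x + 30). Hence m_α(x) = x^3 + 90x^2 + 2700x + 25923.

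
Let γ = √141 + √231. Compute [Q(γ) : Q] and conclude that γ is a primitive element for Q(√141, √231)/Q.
[Q(γ) : Q] = 4 (equivalently, Q(γ) = Q(√141, √231))

Obviously Q(γ) ⊆ Q(√141, √231), and [Q(√141, √231):Q] = 4 (since 141, 231 are distinct squarefree integers > 1 with 32571 not a perfect square). To show equality we compute the minimal polynomial of γ. From γ = √141 + √231: γ^2 = 141 + 2√(32571) + 231 = 372 + 2√(32571), so γ^2 - 372 = 2√(32571); squaring, (γ^2 - 372)^2 = 4·32571, i.e. γ^4 - 744γ^2 + 138384 - 130284 = 0, i.e. γ^4 - 744γ^2 + 8100 = 0. So γ is a root of x^4 - 744x^2 + 8100. This polynomial is irreducible over Q: it has no rational root (each ±√141 ± √231 is irrational), and any factorization into two quadratics over Q would force √(32571) ∈ Q (pairing opposite roots) or √141, √231 ∈ Q (other pairings), all impossible. Hence [Q(γ):Q] = 4 = [Q(√141, √231):Q], so Q(γ) = Q(√141, √231).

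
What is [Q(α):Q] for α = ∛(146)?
[Q(α):Q] = 3

The minimal polynomial of α is x^3 - 146, irreducible over Q since 146 is not a perfect cube (so x^3 - 146 has no rational root). Hence [Q(α):Q] = deg(m_α) = 3.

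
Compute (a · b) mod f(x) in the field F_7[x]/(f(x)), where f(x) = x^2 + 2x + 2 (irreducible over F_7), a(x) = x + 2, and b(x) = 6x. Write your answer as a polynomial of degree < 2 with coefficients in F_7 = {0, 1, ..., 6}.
a · b ≡ 2 (mod f(x))

Multiply in F_7[x]: a(x)·b(x) = (x + 2)·(6x) = 6x^2 + 5x. This has degree ≥ 2, so divide by f(x) over F_7: 6x^2 + 5x = (6)·(x^2 + 2x + 2) + (2). Hence a·b ≡ 2 (mod f). (F_7[x]/(f) is a field with 7^2 = 49 elements since f is irreducible of degree 2.)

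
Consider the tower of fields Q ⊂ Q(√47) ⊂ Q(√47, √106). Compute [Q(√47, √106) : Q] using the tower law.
[Q(√47, √106) : Q] = 4

[Q(√47):Q] = 2 (min poly x^2 - 47, irreducible since 47 is squarefree > 1). For the top step, suppose √106 ∈ Q(√47), say √106 = c + d√47 with c, d ∈ Q. Squaring: 106 = c^2 + 47d^2 + 2cd√47. Since √47 ∉ Q this forces 2cd = 0. If d = 0 then √106 = c ∈ Q, contradicting 106 squarefree > 1. If c = 0 then 106 = 47d^2, so 47·106 = (47d)^2 is a perfect square in Q — but 47·106 = 4982 is not a perfect square (since 47 and 106 are distinct squarefree integers). Contradiction. Hence √106 ∉ Q(√47), so x^2 - 106 stays irreducible over Q(√47) and [Q(√47, √106) : Q(√47)] = 2. By the tower law, [Q(√47, √106) : Q] = 2 · 2 = 4.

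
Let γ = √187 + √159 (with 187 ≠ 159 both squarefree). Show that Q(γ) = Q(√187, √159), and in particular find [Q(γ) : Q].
[Q(γ) : Q] = 4 (equivalently, Q(γ) = Q(√187, √159))

Obviously Q(γ) ⊆ Q(√187, √159), and [Q(√187, √159):Q] = 4 (since 187, 159 are distinct squarefree integers > 1 with 29733 not a perfect square). To show equality we compute the minimal polynomial of γ. From γ = √187 + √159: γ^2 = 187 + 2√(29733) + 159 = 346 + 2√(29733), so γ^2 - 346 = 2√(29733); squaring, (γ^2 - 346)^2 = 4·29733, i.e. γ^4 - 692γ^2 + 119716 - 118932 = 0, i.e. γ^4 - 692γ^2 + 784 = 0. So γ is a root of x^4 - 692x^2 + 784. This polynomial is irreducible over Q: it has no rational root (each ±√187 ± √159 is irrational), and any factorization into two quadratics over Q would force √(29733) ∈ Q (pairing opposite roots) or √187, √159 ∈ Q (other pairings), all impossible. Hence [Q(γ):Q] = 4 = [Q(√187, √159):Q], so Q(γ) = Q(√187, √159).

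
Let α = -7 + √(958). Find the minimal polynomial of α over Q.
m_α(x) = x^2 + 14x - 909

From α + 7 = √(958), squaring gives (α + 7)^2 = 958, i.e. α^2 + 14α + 49 = 958, so α^2 + 14α - 909 = 0. The discriminant of x^2 + 14x - 909 is (14)^2 - 4·(-909) = 196 + 3636 = 3832, and 4·(958) is not a perfect square in Q since 958 is squarefree and ≠ 1. Hence x^2 + 14x - 909 is irreducible over Q and is the minimal polynomial of α.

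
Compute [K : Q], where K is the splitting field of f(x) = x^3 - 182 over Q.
[K : Q] = 6

The roots of x^3 - 182 are ∛182, ω∛182, ω^2∛182 where ω = e^(2πi/3) is a primitive cube root of unity, so K = Q(∛182, ω). Now [Q(∛182):Q] = 3 (since 182 is not a perfect cube, x^3 - 182 is irreducible) and [Q(ω):Q] = 2. Both 2 and 3 divide [K:Q], and [K:Q] ≤ 3·2 = 6, so [K:Q] = 6. (Equivalently: Q(∛182) ⊂ R but ω ∉ R, so [K : Q(∛182)] = 2.)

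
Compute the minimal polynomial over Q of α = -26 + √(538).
m_α(x) = x^2 + 52x + 138

From α + 26 = √(538), squaring gives (α + 26)^2 = 538, i.e. α^2 + 52α + 676 = 538, so α^2 + 52α + 138 = 0. The discriminant of x^2 + 52x + 138 is (52)^2 - 4·(138) = 2704 - 552 = 2152, and 4·(538) is not a perfect square in Q since 538 is squarefree and ≠ 1. Hence x^2 + 52x + 138 is irreducible over Q and is the minimal polynomial of α.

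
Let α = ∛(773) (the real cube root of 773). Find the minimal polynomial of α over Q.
m_α(x) = x^3 - 773

α satisfies α^3 = 773, so x^3 - 773 annihilates α. By the rational root test, a rational root p/q (in lowest terms) of x^3 - 773 would satisfy p^3 = 773 q^3, forcing q = 1 and p^3 = 773; but 773 is not a perfect cube, contradiction. A monic cubic over Q with no rational root is irreducible (any nontrivial factorization would include a linear factor). Hence x^3 - 773 is the minimal polynomial of α, and in particular [Q(α):Q] = 3.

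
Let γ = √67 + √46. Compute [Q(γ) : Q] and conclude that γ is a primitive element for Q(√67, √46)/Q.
[Q(γ) : Q] = 4 (equivalently, Q(γ) = Q(√67, √46))

Obviously Q(γ) ⊆ Q(√67, √46), and [Q(√67, √46):Q] = 4 (since 67, 46 are distinct squarefree integers > 1 with 3082 not a perfect square). To show equality we compute the minimal polynomial of γ. From γ = √67 + √46: γ^2 = 67 + 2√(3082) + 46 = 113 + 2√(3082), so γ^2 - 113 = 2√(3082); squaring, (γ^2 - 113)^2 = 4·3082, i.e. γ^4 - 226γ^2 + 12769 - 12328 = 0, i.e. γ^4 - 226γ^2 + 441 = 0. So γ is a root of x^4 - 226x^2 + 441. This polynomial is irreducible over Q: it has no rational root (each ±√67 ± √46 is irrational), and any factorization into two quadratics over Q would force √(3082) ∈ Q (pairing opposite roots) or √67, √46 ∈ Q (other pairings), all impossible. Hence [Q(γ):Q] = 4 = [Q(√67, √46):Q], so Q(γ) = Q(√67, √46).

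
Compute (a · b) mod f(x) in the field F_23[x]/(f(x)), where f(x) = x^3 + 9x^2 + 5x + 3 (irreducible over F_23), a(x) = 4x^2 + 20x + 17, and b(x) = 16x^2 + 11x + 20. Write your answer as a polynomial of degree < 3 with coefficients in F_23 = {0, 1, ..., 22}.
a · b ≡ 21x^2 + 6x + 10 (mod f(x))

Multiply in F_23[x]: a(x)·b(x) = (4x^2 + 20x + 17)·(16x^2 + 11x + 20) = 18x^4 + 19x^3 + 20x^2 + 12x + 18. This has degree ≥ 3, so divide by f(x) over F_23: 18x^4 + 19x^3 + 20x^2 + 12x + 18 = (18x + 18)·(x^3 + 9x^2 + 5x + 3) + (21x^2 + 6x + 10). Hence a·b ≡ 21x^2 + 6x + 10 (mod f). (F_23[x]/(f) is a field with 23^3 = 12167 elements since f is irreducible of degree 3.)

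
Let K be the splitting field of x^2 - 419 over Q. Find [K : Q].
[K : Q] = 2

f(x) = x^2 - 419 factors as (x - √419)(x + √419). The splitting field is K = Q(√419). Since 419 is squarefree and > 1, it is not a perfect square, so x^2 - 419 is irreducible over Q and [Q(√419) : Q] = 2. Hence [K : Q] = 2.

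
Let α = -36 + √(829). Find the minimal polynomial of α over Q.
m_α(x) = x^2 + 72x + 467

From α + 36 = √(829), squaring gives (α + 36)^2 = 829, i.e. α^2 + 72α + 1296 = 829, so α^2 + 72α + 467 = 0. The discriminant of x^2 + 72x + 467 is (72)^2 - 4·(467) = 5184 - 1868 = 3316, and 4·(829) is not a perfect square in Q since 829 is squarefree and ≠ 1. Hence x^2 + 72x + 467 is irreducible over Q and is the minimal polynomial of α.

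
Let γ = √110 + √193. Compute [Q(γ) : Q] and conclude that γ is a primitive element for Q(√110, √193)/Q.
[Q(γ) : Q] = 4 (equivalently, Q(γ) = Q(√110, √193))

Obviously Q(γ) ⊆ Q(√110, √193), and [Q(√110, √193):Q] = 4 (since 110, 193 are distinct squarefree integers > 1 with 21230 not a perfect square). To show equality we compute the minimal polynomial of γ. From γ = √110 + √193: γ^2 = 110 + 2√(21230) + 193 = 303 + 2√(21230), so γ^2 - 303 = 2√(21230); squaring, (γ^2 - 303)^2 = 4·21230, i.e. γ^4 - 606γ^2 + 91809 - 84920 = 0, i.e. γ^4 - 606γ^2 + 6889 = 0. So γ is a root of x^4 - 606x^2 + 6889. This polynomial is irreducible over Q: it has no rational root (each ±√110 ± √193 is irrational), and any factorization into two quadratics over Q would force √(21230) ∈ Q (pairing opposite roots) or √110, √193 ∈ Q (other pairings), all impossible. Hence [Q(γ):Q] = 4 = [Q(√110, √193):Q], so Q(γ) = Q(√110, √193).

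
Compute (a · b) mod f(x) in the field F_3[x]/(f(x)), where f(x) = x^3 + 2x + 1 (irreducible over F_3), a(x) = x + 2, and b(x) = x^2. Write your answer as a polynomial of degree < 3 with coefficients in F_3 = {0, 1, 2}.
a · b ≡ 2x^2 + x + 2 (mod f(x))

Multiply in F_3[x]: a(x)·b(x) = (x + 2)·(x^2) = x^3 + 2x^2. This has degree ≥ 3, so divide by f(x) over F_3: x^3 + 2x^2 = (1)·(x^3 + 2x + 1) + (2x^2 + x + 2). Hence a·b ≡ 2x^2 + x + 2 (mod f). (F_3[x]/(f) is a field with 3^3 = 27 elements since f is irreducible of degree 3.)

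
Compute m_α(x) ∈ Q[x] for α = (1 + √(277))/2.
m_α(x) = x^2 - x - 69

From 2α - 1 = √(277), squaring gives (2α - 1)^2 = 277, i.e. 4α^2 - 4α + 1 = 277, so α^2 - α + (1 - 277)/4 = 0. Since 277 ≡ 1 (mod 4), (1 - 277)/4 = -69 ∈ Z. The polynomial x^2 - x - 69 has discriminant 1 - 4·(-69) = 277, which is not a perfect square in Q (d = 277 is squarefree and ≠ 1), so x^2 - x - 69 is irreducible over Q. It is the minimal polynomial of α.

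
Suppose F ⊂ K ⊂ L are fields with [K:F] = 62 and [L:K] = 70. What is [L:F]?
[L:F] = 4340

The tower law says that for any tower of field extensions F ⊂ K ⊂ L with finite degrees, [L:F] = [L:K] · [K:F]. Here this gives [L:F] = 70 · 62 = 4340.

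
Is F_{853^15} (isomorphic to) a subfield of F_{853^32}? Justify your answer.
No: F_{853^15} is not a subfield of F_{853^32}

F_{p^m} embeds in F_{p^n} iff m | n. Here 15 ∤ 32 (since 32 = 2·15 + 2 with remainder 2 ≠ 0), so F_{853^15} is not a subfield of F_{853^32}. Equivalently: if it were, the tower law would give 15 = [F_{853^15}:F_853] dividing [F_{853^32}:F_853] = 32, contradiction.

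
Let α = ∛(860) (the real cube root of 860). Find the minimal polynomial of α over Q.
m_α(x) = x^3 - 860

α satisfies α^3 = 860, so x^3 - 860 annihilates α. By the rational root test, a rational root p/q (in lowest terms) of x^3 - 860 would satisfy p^3 = 860 q^3, forcing q = 1 and p^3 = 860; but 860 is not a perfect cube, contradiction. A monic cubic over Q with no rational root is irreducible (any nontrivial factorization would include a linear factor). Hence x^3 - 860 is the minimal polynomial of α, and in particular [Q(α):Q] = 3.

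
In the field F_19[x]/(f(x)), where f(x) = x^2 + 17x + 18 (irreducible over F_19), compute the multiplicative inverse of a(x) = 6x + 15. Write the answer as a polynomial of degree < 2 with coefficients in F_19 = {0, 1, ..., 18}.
a(x)^(-1) ≡ 4x + 1 (mod f(x))

Since f is irreducible over F_19, F_19[x]/(f) is a field and a(x) ≠ 0 has an inverse. Apply the extended Euclidean algorithm to f(x) and a(x) in F_19[x]: f(x) = (16x + 4)·a(x) + (15). The last nonzero remainder is the constant 15 = gcd(f, a) in F_19. Back-substituting through the division chain expresses 15 = s(x)·a(x) + t(x)·f(x) with s(x) ≡ 3x + 15 (mod f), so (3x + 15)·a(x) ≡ 15 (mod f). Multiplying by 15^(-1) ≡ 14 in F_19 gives a(x)^(-1) ≡ 14·(3x + 15) ≡ 4x + 1 (mod f). Check: (6x + 15)·(4x + 1) = 5x^2 + 9x + 15 ≡ 1 (mod x^2 + 17x + 18).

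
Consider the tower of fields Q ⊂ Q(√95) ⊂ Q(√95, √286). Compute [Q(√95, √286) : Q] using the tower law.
[Q(√95, √286) : Q] = 4

[Q(√95):Q] = 2 (min poly x^2 - 95, irreducible since 95 is squarefree > 1). For the top step, suppose √286 ∈ Q(√95), say √286 = c + d√95 with c, d ∈ Q. Squaring: 286 = c^2 + 95d^2 + 2cd√95. Since √95 ∉ Q this forces 2cd = 0. If d = 0 then √286 = c ∈ Q, contradicting 286 squarefree > 1. If c = 0 then 286 = 95d^2, so 95·286 = (95d)^2 is a perfect square in Q — but 95·286 = 27170 is not a perfect square (since 95 and 286 are distinct squarefree integers). Contradiction. Hence √286 ∉ Q(√95), so x^2 - 286 stays irreducible over Q(√95) and [Q(√95, √286) : Q(√95)] = 2. By the tower law, [Q(√95, √286) : Q] = 2 · 2 = 4.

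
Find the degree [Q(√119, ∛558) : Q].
[Q(√119, ∛558) : Q] = 6

Let L = Q(√119, ∛558). Since Q(√119) ⊂ L and [Q(√119):Q] = 2, the tower law gives 2 | [L:Q]. Likewise Q(∛558) ⊂ L with [Q(∛558):Q] = 3 (because 558 is not a perfect cube), so 3 | [L:Q]. As gcd(2,3) = 1, [L:Q] is divisible by 6. Conversely L is generated over Q by √119 and ∛558, so [L:Q] ≤ 2·3 = 6. Therefore [Q(√119, ∛558) : Q] = 6.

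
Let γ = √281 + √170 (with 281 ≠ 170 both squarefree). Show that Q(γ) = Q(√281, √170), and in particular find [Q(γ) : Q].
[Q(γ) : Q] = 4 (equivalently, Q(γ) = Q(√281, √170))

Obviously Q(γ) ⊆ Q(√281, √170), and [Q(√281, √170):Q] = 4 (since 281, 170 are distinct squarefree integers > 1 with 47770 not a perfect square). To show equality we compute the minimal polynomial of γ. From γ = √281 + √170: γ^2 = 281 + 2√(47770) + 170 = 451 + 2√(47770), so γ^2 - 451 = 2√(47770); squaring, (γ^2 - 451)^2 = 4·47770, i.e. γ^4 - 902γ^2 + 203401 - 191080 = 0, i.e. γ^4 - 902γ^2 + 12321 = 0. So γ is a root of x^4 - 902x^2 + 12321. This polynomial is irreducible over Q: it has no rational root (each ±√281 ± √170 is irrational), and any factorization into two quadratics over Q would force √(47770) ∈ Q (pairing opposite roots) or √281, √170 ∈ Q (other pairings), all impossible. Hence [Q(γ):Q] = 4 = [Q(√281, √170):Q], so Q(γ) = Q(√281, √170).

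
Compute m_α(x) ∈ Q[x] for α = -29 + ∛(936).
m_α(x) = x^3 + 87x^2 + 2523x + 23453

Set β = α + 29 = ∛(936), so β^3 = 936. Then (α + 29)^3 - 936 = 0, i.e. α is a root of g(x) = (x + 29)^3 - 936 = x^3 + 87x^2 + 2523x + 23453. Since g(x) = h(x + 29) where h(x) = x^3 - 936, and h is irreducible over Q (because 936 is not a perfect cube, so h has no rational root, and a monic cubic with no rational root is irreducible), g is also irreducible (irreducibility is preserved under the substitution x → x + 29). Hence m_α(x) = x^3 + 87x^2 + 2523x + 23453.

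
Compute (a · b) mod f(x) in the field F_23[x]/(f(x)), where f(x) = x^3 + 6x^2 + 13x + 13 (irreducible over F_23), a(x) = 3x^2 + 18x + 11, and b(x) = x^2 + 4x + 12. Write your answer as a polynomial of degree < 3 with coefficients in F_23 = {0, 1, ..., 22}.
a · b ≡ 8x^2 + 19x + 22 (mod f(x))

Multiply in F_23[x]: a(x)·b(x) = (3x^2 + 18x + 11)·(x^2 + 4x + 12) = 3x^4 + 7x^3 + 4x^2 + 7x + 17. This has degree ≥ 3, so divide by f(x) over F_23: 3x^4 + 7x^3 + 4x^2 + 7x + 17 = (3x + 12)·(x^3 + 6x^2 + 13x + 13) + (8x^2 + 19x + 22). Hence a·b ≡ 8x^2 + 19x + 22 (mod f). (F_23[x]/(f) is a field with 23^3 = 12167 elements since f is irreducible of degree 3.)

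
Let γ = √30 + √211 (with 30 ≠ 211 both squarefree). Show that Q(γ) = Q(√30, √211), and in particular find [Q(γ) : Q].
[Q(γ) : Q] = 4 (equivalently, Q(γ) = Q(√30, √211))

Obviously Q(γ) ⊆ Q(√30, √211), and [Q(√30, √211):Q] = 4 (since 30, 211 are distinct squarefree integers > 1 with 6330 not a perfect square). To show equality we compute the minimal polynomial of γ. From γ = √30 + √211: γ^2 = 30 + 2√(6330) + 211 = 241 + 2√(6330), so γ^2 - 241 = 2√(6330); squaring, (γ^2 - 241)^2 = 4·6330, i.e. γ^4 - 482γ^2 + 58081 - 25320 = 0, i.e. γ^4 - 482γ^2 + 32761 = 0. So γ is a root of x^4 - 482x^2 + 32761. This polynomial is irreducible over Q: it has no rational root (each ±√30 ± √211 is irrational), and any factorization into two quadratics over Q would force √(6330) ∈ Q (pairing opposite roots) or √30, √211 ∈ Q (other pairings), all impossible. Hence [Q(γ):Q] = 4 = [Q(√30, √211):Q], so Q(γ) = Q(√30, √211).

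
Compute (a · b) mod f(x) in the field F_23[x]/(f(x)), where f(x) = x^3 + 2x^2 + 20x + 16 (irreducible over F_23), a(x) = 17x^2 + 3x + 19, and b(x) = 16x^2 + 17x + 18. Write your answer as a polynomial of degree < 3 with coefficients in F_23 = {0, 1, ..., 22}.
a · b ≡ 5x^2 + 4x + 20 (mod f(x))

Multiply in F_23[x]: a(x)·b(x) = (17x^2 + 3x + 19)·(16x^2 + 17x + 18) = 19x^4 + 15x^3 + 17x^2 + 9x + 20. This has degree ≥ 3, so divide by f(x) over F_23: 19x^4 + 15x^3 + 17x^2 + 9x + 20 = (19x)·(x^3 + 2x^2 + 20x + 16) + (5x^2 + 4x + 20). Hence a·b ≡ 5x^2 + 4x + 20 (mod f). (F_23[x]/(f) is a field with 23^3 = 12167 elements since f is irreducible of degree 3.)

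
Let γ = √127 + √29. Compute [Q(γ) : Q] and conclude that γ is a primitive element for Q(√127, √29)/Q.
[Q(γ) : Q] = 4 (equivalently, Q(γ) = Q(√127, √29))

Obviously Q(γ) ⊆ Q(√127, √29), and [Q(√127, √29):Q] = 4 (since 127, 29 are distinct squarefree integers > 1 with 3683 not a perfect square). To show equality we compute the minimal polynomial of γ. From γ = √127 + √29: γ^2 = 127 + 2√(3683) + 29 = 156 + 2√(3683), so γ^2 - 156 = 2√(3683); squaring, (γ^2 - 156)^2 = 4·3683, i.e. γ^4 - 312γ^2 + 24336 - 14732 = 0, i.e. γ^4 - 312γ^2 + 9604 = 0. So γ is a root of x^4 - 312x^2 + 9604. This polynomial is irreducible over Q: it has no rational root (each ±√127 ± √29 is irrational), and any factorization into two quadratics over Q would force √(3683) ∈ Q (pairing opposite roots) or √127, √29 ∈ Q (other pairings), all impossible. Hence [Q(γ):Q] = 4 = [Q(√127, √29):Q], so Q(γ) = Q(√127, √29).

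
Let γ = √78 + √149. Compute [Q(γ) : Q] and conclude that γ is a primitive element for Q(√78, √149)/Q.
[Q(γ) : Q] = 4 (equivalently, Q(γ) = Q(√78, √149))

Obviously Q(γ) ⊆ Q(√78, √149), and [Q(√78, √149):Q] = 4 (since 78, 149 are distinct squarefree integers > 1 with 11622 not a perfect square). To show equality we compute the minimal polynomial of γ. From γ = √78 + √149: γ^2 = 78 + 2√(11622) + 149 = 227 + 2√(11622), so γ^2 - 227 = 2√(11622); squaring, (γ^2 - 227)^2 = 4·11622, i.e. γ^4 - 454γ^2 + 51529 - 46488 = 0, i.e. γ^4 - 454γ^2 + 5041 = 0. So γ is a root of x^4 - 454x^2 + 5041. This polynomial is irreducible over Q: it has no rational root (each ±√78 ± √149 is irrational), and any factorization into two quadratics over Q would force √(11622) ∈ Q (pairing opposite roots) or √78, √149 ∈ Q (other pairings), all impossible. Hence [Q(γ):Q] = 4 = [Q(√78, √149):Q], so Q(γ) = Q(√78, √149).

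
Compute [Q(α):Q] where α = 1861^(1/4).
[Q(α):Q] = 4

α is a root of x^4 - 1861. By Eisenstein's criterion at the prime p = 1861 (which divides the constant term 1861 but p^2 = 3463321 does not, since 1861 is squarefree), x^4 - 1861 is irreducible over Q. Hence [Q(α):Q] = 4.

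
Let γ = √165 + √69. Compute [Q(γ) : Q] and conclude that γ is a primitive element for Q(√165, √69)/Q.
[Q(γ) : Q] = 4 (equivalently, Q(γ) = Q(√165, √69))

Obviously Q(γ) ⊆ Q(√165, √69), and [Q(√165, √69):Q] = 4 (since 165, 69 are distinct squarefree integers > 1 with 11385 not a perfect square). To show equality we compute the minimal polynomial of γ. From γ = √165 + √69: γ^2 = 165 + 2√(11385) + 69 = 234 + 2√(11385), so γ^2 - 234 = 2√(11385); squaring, (γ^2 - 234)^2 = 4·11385, i.e. γ^4 - 468γ^2 + 54756 - 45540 = 0, i.e. γ^4 - 468γ^2 + 9216 = 0. So γ is a root of x^4 - 468x^2 + 9216. This polynomial is irreducible over Q: it has no rational root (each ±√165 ± √69 is irrational), and any factorization into two quadratics over Q would force √(11385) ∈ Q (pairing opposite roots) or √165, √69 ∈ Q (other pairings), all impossible. Hence [Q(γ):Q] = 4 = [Q(√165, √69):Q], so Q(γ) = Q(√165, √69).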